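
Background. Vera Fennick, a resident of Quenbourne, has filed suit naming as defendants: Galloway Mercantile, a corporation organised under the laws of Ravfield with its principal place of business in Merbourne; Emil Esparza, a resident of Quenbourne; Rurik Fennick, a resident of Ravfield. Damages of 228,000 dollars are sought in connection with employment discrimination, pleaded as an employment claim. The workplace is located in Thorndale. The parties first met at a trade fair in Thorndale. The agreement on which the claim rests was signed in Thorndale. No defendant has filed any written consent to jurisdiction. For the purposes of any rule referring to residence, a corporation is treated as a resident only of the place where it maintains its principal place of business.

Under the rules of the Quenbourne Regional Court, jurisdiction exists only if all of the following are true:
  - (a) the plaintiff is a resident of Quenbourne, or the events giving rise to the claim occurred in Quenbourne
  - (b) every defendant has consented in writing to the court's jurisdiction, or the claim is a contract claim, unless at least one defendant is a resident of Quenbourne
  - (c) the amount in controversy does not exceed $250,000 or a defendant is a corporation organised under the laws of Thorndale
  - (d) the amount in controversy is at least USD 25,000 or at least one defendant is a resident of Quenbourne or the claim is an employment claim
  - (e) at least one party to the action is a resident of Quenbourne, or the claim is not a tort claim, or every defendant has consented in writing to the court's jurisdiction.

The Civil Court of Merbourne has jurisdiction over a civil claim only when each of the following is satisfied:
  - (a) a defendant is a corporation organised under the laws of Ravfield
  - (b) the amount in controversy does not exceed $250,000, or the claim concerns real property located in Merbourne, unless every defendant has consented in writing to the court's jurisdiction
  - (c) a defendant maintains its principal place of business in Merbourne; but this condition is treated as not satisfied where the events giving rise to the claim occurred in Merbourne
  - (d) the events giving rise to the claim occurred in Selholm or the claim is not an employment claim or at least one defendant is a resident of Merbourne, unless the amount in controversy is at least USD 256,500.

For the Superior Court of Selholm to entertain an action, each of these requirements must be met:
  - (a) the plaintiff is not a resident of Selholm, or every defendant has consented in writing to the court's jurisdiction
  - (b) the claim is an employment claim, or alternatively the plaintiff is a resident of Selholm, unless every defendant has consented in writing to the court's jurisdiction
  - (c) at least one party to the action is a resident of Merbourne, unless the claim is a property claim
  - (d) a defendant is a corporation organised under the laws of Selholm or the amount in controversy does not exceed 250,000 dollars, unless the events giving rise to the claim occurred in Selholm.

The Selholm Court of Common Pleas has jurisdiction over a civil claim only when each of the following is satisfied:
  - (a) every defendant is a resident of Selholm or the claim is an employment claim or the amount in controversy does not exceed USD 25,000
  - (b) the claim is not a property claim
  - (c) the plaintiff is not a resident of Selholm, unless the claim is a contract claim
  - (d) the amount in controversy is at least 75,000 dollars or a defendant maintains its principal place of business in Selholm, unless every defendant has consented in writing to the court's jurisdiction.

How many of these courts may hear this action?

The Quenbourne Regional Court:
  (a) The plaintiff resides in Quenbourne — that alternative is enough. Met.
  (b) No such written consent has been filed; the claim is an employment claim, not a contract claim — none of the alternatives is met. However, Emil Esparza resides in Quenbourne, so the 'unless' proviso supplies this condition. Met.
  (c) The amount in controversy is $228,000, within the 250,000 dollars ceiling — that alternative is enough. Condition met.
  (d) The amount in controversy is 228,000 dollars, which meets the USD 25,000 floor, so this disjunct is met. Condition met.
  (e) Vera Fennick resides in Quenbourne, so this disjunct is met. Met.
  → The court has jurisdiction.
The Civil Court of Merbourne:
  (a) Galloway Mercantile is organised under the laws of Ravfield. Met.
  (b) The amount in controversy is $228,000, within the USD 250,000 ceiling — that alternative is enough. Satisfied.
  (c) Galloway Mercantile has its principal place of business in Merbourne. The carve-out does not apply: the operative events occurred in Thorndale, not Merbourne. Met.
  (d) Galloway Mercantile resides in Merbourne, so this disjunct is met. Satisfied.
  → Jurisdiction lies.
The Superior Court of Selholm:
  (a) The plaintiff resides in Quenbourne, which is not Selholm, so one alternative holds. Met.
  (b) The claim is an employment claim, which satisfies one of the alternatives. Condition met.
  (c) Galloway Mercantile resides in Merbourne. Condition met.
  (d) The amount in controversy is $228,000, within the USD 250,000 ceiling — that alternative is enough. Satisfied.
  → The court has jurisdiction.
The Selholm Court of Common Pleas:
  (a) The claim is an employment claim, so one alternative holds. Met.
  (b) The claim is an employment claim, not a property claim. Met.
  (c) The plaintiff resides in Quenbourne, which is not Selholm. Condition met.
  (d) The amount in controversy is USD 228,000, which meets the 75,000 dollars floor — that alternative is enough. Satisfied.
  → Every requirement is satisfied — jurisdiction.
Courts with jurisdiction: the Quenbourne Regional Court, the Civil Court of Merbourne, the Superior Court of Selholm, the Selholm Court of Common Pleas — 4 in total.

4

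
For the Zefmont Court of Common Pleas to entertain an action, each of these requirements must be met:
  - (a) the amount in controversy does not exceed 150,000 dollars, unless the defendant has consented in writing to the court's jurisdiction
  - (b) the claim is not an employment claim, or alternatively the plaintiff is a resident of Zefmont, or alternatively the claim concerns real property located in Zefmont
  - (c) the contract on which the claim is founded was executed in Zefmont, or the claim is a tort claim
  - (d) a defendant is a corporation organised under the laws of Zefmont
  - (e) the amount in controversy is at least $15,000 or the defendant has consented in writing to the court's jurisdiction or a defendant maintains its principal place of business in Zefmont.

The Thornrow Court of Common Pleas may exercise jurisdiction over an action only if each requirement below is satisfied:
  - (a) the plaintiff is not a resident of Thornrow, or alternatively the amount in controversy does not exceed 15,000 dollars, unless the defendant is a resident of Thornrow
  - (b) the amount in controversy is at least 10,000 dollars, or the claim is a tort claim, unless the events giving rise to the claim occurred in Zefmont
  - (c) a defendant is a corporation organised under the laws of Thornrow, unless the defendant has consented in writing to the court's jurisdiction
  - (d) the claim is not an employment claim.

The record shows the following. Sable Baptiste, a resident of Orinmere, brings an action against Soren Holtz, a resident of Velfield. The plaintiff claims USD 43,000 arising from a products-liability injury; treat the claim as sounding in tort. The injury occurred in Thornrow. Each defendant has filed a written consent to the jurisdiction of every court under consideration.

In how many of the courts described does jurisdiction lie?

1

The Zefmont Court of Common Pleas:
  (a) The amount in controversy is 43,000 dollars, within the 150,000 dollars ceiling. Satisfied.
  (b) The claim is a tort claim, not an employment claim, which satisfies one of the alternatives. Met.
  (c) The claim is a tort claim, so this disjunct is met. Condition met.
  (d) No defendant is a corporation. Fails.
  (e) The amount in controversy is 43,000 dollars, which meets the 15,000 dollars floor — that alternative is enough. Condition met.
  → Not every requirement is met — no jurisdiction.
The Thornrow Court of Common Pleas:
  (a) The plaintiff resides in Orinmere, which is not Thornrow, so one alternative holds. Condition met.
  (b) The amount in controversy is $43,000, which meets the 10,000 dollars floor, so one alternative holds. Satisfied.
  (c) No defendant is a corporation. The proviso rescues it, though: every defendant has filed written consent. Satisfied.
  (d) The claim is a tort claim, not an employment claim. Met.
  → Jurisdiction lies.
Courts with jurisdiction: the Thornrow Court of Common Pleas — 1 in total.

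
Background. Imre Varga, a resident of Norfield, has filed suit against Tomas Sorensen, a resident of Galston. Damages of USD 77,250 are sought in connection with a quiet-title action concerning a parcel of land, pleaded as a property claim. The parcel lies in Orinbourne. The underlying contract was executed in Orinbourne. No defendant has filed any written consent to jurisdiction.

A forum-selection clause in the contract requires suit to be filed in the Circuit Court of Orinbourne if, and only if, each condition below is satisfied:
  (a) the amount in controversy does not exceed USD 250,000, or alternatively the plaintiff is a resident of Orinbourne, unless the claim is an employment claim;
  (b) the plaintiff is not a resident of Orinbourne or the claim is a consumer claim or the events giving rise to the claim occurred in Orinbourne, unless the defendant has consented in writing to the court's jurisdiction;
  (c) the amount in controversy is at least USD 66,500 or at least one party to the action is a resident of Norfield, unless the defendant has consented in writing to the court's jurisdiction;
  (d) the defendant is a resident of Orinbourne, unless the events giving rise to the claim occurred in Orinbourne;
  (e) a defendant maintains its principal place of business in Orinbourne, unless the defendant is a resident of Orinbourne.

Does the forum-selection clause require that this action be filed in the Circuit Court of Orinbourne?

No

The Circuit Court of Orinbourne:
  (a) The amount in controversy is $77,250, within the 250,000 dollars ceiling, so this disjunct is met. Satisfied.
  (b) The plaintiff resides in Norfield, which is not Orinbourne, which satisfies one of the alternatives. Condition met.
  (c) The amount in controversy is 77,250 dollars, which meets the $66,500 floor, so this disjunct is met. Condition met.
  (d) The defendant resides in Galston, not Orinbourne. But the operative events occurred in Orinbourne, and the 'unless' clause therefore excuses the requirement. Condition met.
  (e) No defendant is a corporation. The proviso offers no rescue either, since the defendant resides in Galston, not Orinbourne. Fails.
  → The clause does not apply.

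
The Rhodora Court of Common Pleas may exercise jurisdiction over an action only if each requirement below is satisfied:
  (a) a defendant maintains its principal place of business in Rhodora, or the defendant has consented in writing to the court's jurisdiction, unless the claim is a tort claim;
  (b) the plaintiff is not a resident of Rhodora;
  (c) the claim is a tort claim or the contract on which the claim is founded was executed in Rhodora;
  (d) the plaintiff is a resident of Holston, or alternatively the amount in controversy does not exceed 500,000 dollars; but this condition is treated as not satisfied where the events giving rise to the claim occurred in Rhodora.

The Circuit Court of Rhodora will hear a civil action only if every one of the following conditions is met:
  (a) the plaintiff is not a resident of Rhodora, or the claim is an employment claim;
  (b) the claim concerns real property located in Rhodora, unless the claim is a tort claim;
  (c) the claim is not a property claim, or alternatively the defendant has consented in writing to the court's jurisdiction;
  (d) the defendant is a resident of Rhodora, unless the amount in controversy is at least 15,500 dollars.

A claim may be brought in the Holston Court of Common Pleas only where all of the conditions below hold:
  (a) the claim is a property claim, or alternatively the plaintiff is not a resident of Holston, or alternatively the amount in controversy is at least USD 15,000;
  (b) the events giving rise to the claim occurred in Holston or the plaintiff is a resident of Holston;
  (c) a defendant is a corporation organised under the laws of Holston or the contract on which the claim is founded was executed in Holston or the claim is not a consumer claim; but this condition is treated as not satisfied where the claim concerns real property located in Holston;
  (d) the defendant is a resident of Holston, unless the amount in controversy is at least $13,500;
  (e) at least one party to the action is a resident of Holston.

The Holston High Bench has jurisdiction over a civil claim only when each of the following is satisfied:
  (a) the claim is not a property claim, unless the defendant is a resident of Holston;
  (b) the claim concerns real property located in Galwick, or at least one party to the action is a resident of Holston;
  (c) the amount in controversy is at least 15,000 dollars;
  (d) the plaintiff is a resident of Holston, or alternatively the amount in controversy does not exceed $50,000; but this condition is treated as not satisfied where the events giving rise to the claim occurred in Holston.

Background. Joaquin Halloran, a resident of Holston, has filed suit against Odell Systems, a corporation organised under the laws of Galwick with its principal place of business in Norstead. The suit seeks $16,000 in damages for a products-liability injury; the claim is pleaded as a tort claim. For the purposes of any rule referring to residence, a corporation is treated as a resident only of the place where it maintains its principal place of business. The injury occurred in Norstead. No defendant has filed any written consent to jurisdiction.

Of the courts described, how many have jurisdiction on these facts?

The Rhodora Court of Common Pleas:
  (a) The corporate defendant(s) have their principal place of business in Norstead, not Rhodora; no such written consent has been filed — no alternative holds. The proviso rescues it, though: the claim is a tort claim. Met.
  (b) The plaintiff resides in Holston, which is not Rhodora. Satisfied.
  (c) The claim is a tort claim, so this disjunct is met. Met.
  (d) The plaintiff resides in Holston, so one alternative holds. The carve-out does not apply: the operative events occurred in Norstead, not Rhodora. Met.
  → All conditions met; jurisdiction exists.
The Circuit Court of Rhodora:
  (a) The plaintiff resides in Holston, which is not Rhodora, which satisfies one of the alternatives. Met.
  (b) The claim does not concern real property. However, the claim is a tort claim, so the 'unless' proviso supplies this condition. Satisfied.
  (c) The claim is a tort claim, not a property claim, so one alternative holds. Met.
  (d) The defendant resides in Norstead, not Rhodora. But the amount in controversy is 16,000 dollars, which meets the 15,500 dollars floor, and the 'unless' clause therefore excuses the requirement. Met.
  → All conditions met; jurisdiction exists.
The Holston Court of Common Pleas:
  (a) The amount in controversy is $16,000, which meets the USD 15,000 floor, so this disjunct is met. Satisfied.
  (b) The plaintiff resides in Holston — that alternative is enough. Satisfied.
  (c) The claim is a tort claim, not a consumer claim, which satisfies one of the alternatives. The exception is not triggered, since the claim does not concern real property. Met.
  (d) The defendant resides in Norstead, not Holston. But the amount in controversy is $16,000, which meets the $13,500 floor, and the 'unless' clause therefore excuses the requirement. Condition met.
  (e) Joaquin Halloran resides in Holston. Met.
  → Every requirement is satisfied — jurisdiction.
The Holston High Bench:
  (a) The claim is a tort claim, not a property claim. Condition met.
  (b) Joaquin Halloran resides in Holston, so this disjunct is met. Satisfied.
  (c) The amount in controversy is 16,000 dollars, which meets the 15,000 dollars floor. Satisfied.
  (d) The plaintiff resides in Holston — that alternative is enough. And the carve-out is inapplicable — the operative events occurred in Norstead, not Holston. Condition met.
  → Every requirement is satisfied — jurisdiction.
Courts with jurisdiction: the Rhodora Court of Common Pleas, the Circuit Court of Rhodora, the Holston Court of Common Pleas, the Holston High Bench — 4 in total.

4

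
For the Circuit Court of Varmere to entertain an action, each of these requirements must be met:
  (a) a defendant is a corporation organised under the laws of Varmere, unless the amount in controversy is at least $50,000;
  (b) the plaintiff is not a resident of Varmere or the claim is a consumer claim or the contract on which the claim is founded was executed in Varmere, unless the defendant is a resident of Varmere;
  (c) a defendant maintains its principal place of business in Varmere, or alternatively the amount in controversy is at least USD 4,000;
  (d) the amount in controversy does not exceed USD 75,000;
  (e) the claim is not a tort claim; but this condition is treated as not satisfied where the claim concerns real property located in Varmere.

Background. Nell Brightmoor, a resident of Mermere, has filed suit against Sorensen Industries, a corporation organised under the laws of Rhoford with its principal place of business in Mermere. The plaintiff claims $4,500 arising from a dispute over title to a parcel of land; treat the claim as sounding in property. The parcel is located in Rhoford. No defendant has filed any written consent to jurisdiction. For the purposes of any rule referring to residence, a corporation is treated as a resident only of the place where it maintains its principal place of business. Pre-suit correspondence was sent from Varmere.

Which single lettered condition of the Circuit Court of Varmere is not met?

The Circuit Court of Varmere:
  (a) The corporate defendant(s) are organised in Rhoford, not Varmere. And the amount in controversy is USD 4,500, below the USD 50,000 floor, so the proviso does not save it. Not met.
  (b) The plaintiff resides in Mermere, which is not Varmere, which satisfies one of the alternatives. Condition met.
  (c) The amount in controversy is 4,500 dollars, which meets the $4,000 floor — that alternative is enough. Satisfied.
  (d) The amount in controversy is 4,500 dollars, within the USD 75,000 ceiling. Condition met.
  (e) The claim is a property claim, not a tort claim. The exception is not triggered, since the property lies in Rhoford, not Varmere. Satisfied.
Only condition (a) fails.

(a)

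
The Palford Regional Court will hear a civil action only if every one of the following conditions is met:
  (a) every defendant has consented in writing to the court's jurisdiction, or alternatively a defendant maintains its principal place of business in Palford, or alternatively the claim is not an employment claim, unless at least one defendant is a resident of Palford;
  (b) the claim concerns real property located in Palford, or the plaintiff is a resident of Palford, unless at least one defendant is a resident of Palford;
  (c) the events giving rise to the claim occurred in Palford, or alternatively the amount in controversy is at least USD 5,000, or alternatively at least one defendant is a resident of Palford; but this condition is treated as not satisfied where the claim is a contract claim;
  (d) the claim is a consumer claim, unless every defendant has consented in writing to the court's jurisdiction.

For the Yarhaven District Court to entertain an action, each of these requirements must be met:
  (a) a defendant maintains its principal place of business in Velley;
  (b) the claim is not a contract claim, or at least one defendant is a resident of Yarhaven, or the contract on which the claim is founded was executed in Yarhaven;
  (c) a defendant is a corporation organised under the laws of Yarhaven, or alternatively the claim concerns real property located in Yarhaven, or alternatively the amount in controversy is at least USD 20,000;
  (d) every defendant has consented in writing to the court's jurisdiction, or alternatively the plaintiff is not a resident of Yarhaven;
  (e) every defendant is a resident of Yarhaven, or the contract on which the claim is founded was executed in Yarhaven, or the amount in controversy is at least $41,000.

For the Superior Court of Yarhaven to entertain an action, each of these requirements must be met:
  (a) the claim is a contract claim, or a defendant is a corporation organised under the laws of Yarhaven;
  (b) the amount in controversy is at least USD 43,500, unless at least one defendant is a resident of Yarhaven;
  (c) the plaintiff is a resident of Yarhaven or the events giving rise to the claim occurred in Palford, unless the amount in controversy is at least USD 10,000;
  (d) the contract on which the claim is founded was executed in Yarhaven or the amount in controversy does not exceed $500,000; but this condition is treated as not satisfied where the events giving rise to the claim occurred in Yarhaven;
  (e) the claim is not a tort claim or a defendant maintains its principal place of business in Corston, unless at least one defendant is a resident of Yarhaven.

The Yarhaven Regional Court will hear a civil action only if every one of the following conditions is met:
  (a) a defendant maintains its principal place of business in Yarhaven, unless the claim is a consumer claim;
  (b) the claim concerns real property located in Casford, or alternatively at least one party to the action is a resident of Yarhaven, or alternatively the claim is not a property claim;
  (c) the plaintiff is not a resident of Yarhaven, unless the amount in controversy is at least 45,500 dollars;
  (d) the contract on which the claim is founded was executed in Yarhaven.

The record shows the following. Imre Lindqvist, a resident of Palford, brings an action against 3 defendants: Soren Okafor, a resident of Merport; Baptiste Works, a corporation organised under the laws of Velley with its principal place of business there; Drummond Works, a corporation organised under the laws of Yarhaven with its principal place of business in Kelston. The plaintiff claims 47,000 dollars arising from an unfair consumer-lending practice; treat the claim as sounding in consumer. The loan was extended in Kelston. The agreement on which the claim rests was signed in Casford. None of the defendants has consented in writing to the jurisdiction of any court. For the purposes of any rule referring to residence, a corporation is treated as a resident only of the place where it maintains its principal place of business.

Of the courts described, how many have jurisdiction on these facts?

3

The Palford Regional Court:
  (a) The claim is a consumer claim, not an employment claim — that alternative is enough. Condition met.
  (b) The plaintiff resides in Palford, so this disjunct is met. Condition met.
  (c) The amount in controversy is USD 47,000, which meets the USD 5,000 floor, so this disjunct is met. The carve-out does not apply: the claim is a consumer claim, not a contract claim. Condition met.
  (d) The claim is a consumer claim. Met.
  → All conditions met; jurisdiction exists.
The Yarhaven District Court:
  (a) Baptiste Works has its principal place of business in Velley. Met.
  (b) The claim is a consumer claim, not a contract claim, which satisfies one of the alternatives. Met.
  (c) Drummond Works is organised under the laws of Yarhaven, which satisfies one of the alternatives. Met.
  (d) The plaintiff resides in Palford, which is not Yarhaven, so this disjunct is met. Satisfied.
  (e) The amount in controversy is 47,000 dollars, which meets the 41,000 dollars floor — that alternative is enough. Met.
  → Jurisdiction lies.
The Superior Court of Yarhaven:
  (a) Drummond Works is organised under the laws of Yarhaven — that alternative is enough. Met.
  (b) The amount in controversy is 47,000 dollars, which meets the 43,500 dollars floor. Met.
  (c) The plaintiff resides in Palford, not Yarhaven; the operative events occurred in Kelston, not Palford — every alternative fails. The proviso rescues it, though: the amount in controversy is USD 47,000, which meets the $10,000 floor. Condition met.
  (d) The amount in controversy is 47,000 dollars, within the 500,000 dollars ceiling, which satisfies one of the alternatives. The exception is not triggered, since the operative events occurred in Kelston, not Yarhaven. Satisfied.
  (e) The claim is a consumer claim, not a tort claim, which satisfies one of the alternatives. Satisfied.
  → Every requirement is satisfied — jurisdiction.
The Yarhaven Regional Court:
  (a) The corporate defendant(s) have their principal place of business in Kelston, Velley, not Yarhaven. The proviso rescues it, though: the claim is a consumer claim. Met.
  (b) The claim is a consumer claim, not a property claim, so one alternative holds. Satisfied.
  (c) The plaintiff resides in Palford, which is not Yarhaven. Condition met.
  (d) The contract was executed in Casford, not Yarhaven. Condition not met.
  → Not every requirement is met — no jurisdiction.
Courts with jurisdiction: the Palford Regional Court, the Yarhaven District Court, the Superior Court of Yarhaven — 3 in total.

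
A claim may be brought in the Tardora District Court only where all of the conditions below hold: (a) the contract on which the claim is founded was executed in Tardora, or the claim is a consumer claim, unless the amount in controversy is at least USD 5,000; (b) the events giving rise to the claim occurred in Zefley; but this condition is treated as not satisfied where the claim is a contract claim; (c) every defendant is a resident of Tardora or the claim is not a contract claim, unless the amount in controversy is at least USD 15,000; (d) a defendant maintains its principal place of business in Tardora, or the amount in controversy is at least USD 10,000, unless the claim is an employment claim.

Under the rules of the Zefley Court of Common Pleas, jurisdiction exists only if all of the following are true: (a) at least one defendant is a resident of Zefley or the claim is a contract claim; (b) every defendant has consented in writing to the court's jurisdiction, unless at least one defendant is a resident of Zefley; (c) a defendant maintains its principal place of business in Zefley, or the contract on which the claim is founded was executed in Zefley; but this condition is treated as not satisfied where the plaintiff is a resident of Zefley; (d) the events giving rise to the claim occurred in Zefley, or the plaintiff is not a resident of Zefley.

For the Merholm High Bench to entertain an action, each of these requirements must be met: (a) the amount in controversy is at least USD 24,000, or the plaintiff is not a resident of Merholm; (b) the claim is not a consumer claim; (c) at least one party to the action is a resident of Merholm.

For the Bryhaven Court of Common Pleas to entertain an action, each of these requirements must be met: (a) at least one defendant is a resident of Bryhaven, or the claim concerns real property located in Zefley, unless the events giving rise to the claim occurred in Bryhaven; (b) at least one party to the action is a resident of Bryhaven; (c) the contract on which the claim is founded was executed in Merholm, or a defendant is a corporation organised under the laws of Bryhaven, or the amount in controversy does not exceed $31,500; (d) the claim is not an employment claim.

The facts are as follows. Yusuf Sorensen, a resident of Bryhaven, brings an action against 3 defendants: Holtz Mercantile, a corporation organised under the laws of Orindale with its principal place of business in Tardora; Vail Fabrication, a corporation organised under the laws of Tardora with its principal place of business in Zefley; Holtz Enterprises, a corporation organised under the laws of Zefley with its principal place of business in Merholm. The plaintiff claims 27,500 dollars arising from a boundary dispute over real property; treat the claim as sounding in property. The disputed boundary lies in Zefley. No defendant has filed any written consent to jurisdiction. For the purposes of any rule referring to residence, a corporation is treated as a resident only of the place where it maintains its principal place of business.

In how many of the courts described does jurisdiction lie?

The Tardora District Court:
  (a) No contract (and hence no place of execution) is alleged; the claim is a property claim, not a consumer claim — no alternative holds. The proviso rescues it, though: the amount in controversy is 27,500 dollars, which meets the 5,000 dollars floor. Satisfied.
  (b) The operative events occurred in Zefley. And the carve-out is inapplicable — the claim is a property claim, not a contract claim. Met.
  (c) The claim is a property claim, not a contract claim, which satisfies one of the alternatives. Condition met.
  (d) Holtz Mercantile has its principal place of business in Tardora, which satisfies one of the alternatives. Met.
  → Jurisdiction lies.
The Zefley Court of Common Pleas:
  (a) Vail Fabrication resides in Zefley, which satisfies one of the alternatives. Met.
  (b) No such written consent has been filed. But Vail Fabrication resides in Zefley, and the 'unless' clause therefore excuses the requirement. Condition met.
  (c) Vail Fabrication has its principal place of business in Zefley, so one alternative holds. The carve-out does not apply: the plaintiff resides in Bryhaven, not Zefley. Met.
  (d) The operative events occurred in Zefley, which satisfies one of the alternatives. Met.
  → Every requirement is satisfied — jurisdiction.
The Merholm High Bench:
  (a) The amount in controversy is 27,500 dollars, which meets the $24,000 floor, which satisfies one of the alternatives. Satisfied.
  (b) The claim is a property claim, not a consumer claim. Condition met.
  (c) Holtz Enterprises resides in Merholm. Satisfied.
  → All conditions met; jurisdiction exists.
The Bryhaven Court of Common Pleas:
  (a) The property lies in Zefley, so this disjunct is met. Met.
  (b) Yusuf Sorensen resides in Bryhaven. Met.
  (c) The amount in controversy is $27,500, within the USD 31,500 ceiling — that alternative is enough. Satisfied.
  (d) The claim is a property claim, not an employment claim. Condition met.
  → The court has jurisdiction.
Courts with jurisdiction: the Tardora District Court, the Zefley Court of Common Pleas, the Merholm High Bench, the Bryhaven Court of Common Pleas — 4 in total.

4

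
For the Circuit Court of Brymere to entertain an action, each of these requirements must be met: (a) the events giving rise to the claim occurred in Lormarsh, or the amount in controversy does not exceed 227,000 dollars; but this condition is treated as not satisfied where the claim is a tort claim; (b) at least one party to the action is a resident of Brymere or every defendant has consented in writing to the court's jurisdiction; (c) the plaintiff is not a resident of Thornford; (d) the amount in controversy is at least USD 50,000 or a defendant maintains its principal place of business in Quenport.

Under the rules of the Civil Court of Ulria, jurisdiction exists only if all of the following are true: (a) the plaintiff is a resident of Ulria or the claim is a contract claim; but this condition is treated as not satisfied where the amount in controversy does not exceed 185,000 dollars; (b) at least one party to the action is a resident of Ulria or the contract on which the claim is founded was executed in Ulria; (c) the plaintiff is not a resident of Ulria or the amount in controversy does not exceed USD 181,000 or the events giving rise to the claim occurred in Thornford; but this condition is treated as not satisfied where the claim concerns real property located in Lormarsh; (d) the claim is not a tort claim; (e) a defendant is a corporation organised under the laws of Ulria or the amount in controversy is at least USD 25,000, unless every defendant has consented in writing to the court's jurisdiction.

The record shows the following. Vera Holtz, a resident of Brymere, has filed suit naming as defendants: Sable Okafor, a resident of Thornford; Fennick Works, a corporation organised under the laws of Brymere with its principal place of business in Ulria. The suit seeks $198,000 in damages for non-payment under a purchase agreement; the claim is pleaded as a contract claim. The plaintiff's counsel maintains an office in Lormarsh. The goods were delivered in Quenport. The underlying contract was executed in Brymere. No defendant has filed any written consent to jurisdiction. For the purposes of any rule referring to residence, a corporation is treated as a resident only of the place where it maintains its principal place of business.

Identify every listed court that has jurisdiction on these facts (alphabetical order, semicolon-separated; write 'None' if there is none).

the Circuit Court of Brymere; the Civil Court of Ulria

The Circuit Court of Brymere:
  (a) The amount in controversy is $198,000, within the $227,000 ceiling — that alternative is enough. The exception is not triggered, since the claim is a contract claim, not a tort claim. Met.
  (b) Vera Holtz resides in Brymere, so this disjunct is met. Satisfied.
  (c) The plaintiff resides in Brymere, which is not Thornford. Condition met.
  (d) The amount in controversy is $198,000, which meets the USD 50,000 floor, which satisfies one of the alternatives. Satisfied.
  → Every requirement is satisfied — jurisdiction.
The Civil Court of Ulria:
  (a) The claim is a contract claim, which satisfies one of the alternatives. The exception is not triggered, since the amount in controversy is USD 198,000, above the USD 185,000 ceiling. Condition met.
  (b) Fennick Works resides in Ulria, so this disjunct is met. Satisfied.
  (c) The plaintiff resides in Brymere, which is not Ulria, which satisfies one of the alternatives. And the carve-out is inapplicable — the claim does not concern real property. Satisfied.
  (d) The claim is a contract claim, not a tort claim. Satisfied.
  (e) The amount in controversy is 198,000 dollars, which meets the 25,000 dollars floor, so this disjunct is met. Met.
  → Jurisdiction lies.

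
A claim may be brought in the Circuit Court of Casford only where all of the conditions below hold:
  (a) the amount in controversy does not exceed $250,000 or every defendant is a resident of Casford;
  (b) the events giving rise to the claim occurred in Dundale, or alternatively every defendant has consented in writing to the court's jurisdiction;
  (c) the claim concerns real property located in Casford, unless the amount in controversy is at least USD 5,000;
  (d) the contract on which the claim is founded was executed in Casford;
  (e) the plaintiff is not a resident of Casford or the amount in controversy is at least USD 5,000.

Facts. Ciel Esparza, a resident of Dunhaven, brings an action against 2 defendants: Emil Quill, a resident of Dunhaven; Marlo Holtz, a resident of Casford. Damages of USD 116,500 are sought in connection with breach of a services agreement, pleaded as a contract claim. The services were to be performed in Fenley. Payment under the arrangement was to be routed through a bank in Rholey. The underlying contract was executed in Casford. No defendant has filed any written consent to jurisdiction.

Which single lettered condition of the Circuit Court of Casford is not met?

The Circuit Court of Casford:
  (a) The amount in controversy is 116,500 dollars, within the 250,000 dollars ceiling — that alternative is enough. Met.
  (b) The operative events occurred in Fenley, not Dundale; no such written consent has been filed — every alternative fails. Not met.
  (c) The claim does not concern real property. However, the amount in controversy is 116,500 dollars, which meets the 5,000 dollars floor, so the 'unless' proviso supplies this condition. Met.
  (d) The contract was executed in Casford. Satisfied.
  (e) The plaintiff resides in Dunhaven, which is not Casford, so this disjunct is met. Condition met.
Only condition (b) fails.

(b)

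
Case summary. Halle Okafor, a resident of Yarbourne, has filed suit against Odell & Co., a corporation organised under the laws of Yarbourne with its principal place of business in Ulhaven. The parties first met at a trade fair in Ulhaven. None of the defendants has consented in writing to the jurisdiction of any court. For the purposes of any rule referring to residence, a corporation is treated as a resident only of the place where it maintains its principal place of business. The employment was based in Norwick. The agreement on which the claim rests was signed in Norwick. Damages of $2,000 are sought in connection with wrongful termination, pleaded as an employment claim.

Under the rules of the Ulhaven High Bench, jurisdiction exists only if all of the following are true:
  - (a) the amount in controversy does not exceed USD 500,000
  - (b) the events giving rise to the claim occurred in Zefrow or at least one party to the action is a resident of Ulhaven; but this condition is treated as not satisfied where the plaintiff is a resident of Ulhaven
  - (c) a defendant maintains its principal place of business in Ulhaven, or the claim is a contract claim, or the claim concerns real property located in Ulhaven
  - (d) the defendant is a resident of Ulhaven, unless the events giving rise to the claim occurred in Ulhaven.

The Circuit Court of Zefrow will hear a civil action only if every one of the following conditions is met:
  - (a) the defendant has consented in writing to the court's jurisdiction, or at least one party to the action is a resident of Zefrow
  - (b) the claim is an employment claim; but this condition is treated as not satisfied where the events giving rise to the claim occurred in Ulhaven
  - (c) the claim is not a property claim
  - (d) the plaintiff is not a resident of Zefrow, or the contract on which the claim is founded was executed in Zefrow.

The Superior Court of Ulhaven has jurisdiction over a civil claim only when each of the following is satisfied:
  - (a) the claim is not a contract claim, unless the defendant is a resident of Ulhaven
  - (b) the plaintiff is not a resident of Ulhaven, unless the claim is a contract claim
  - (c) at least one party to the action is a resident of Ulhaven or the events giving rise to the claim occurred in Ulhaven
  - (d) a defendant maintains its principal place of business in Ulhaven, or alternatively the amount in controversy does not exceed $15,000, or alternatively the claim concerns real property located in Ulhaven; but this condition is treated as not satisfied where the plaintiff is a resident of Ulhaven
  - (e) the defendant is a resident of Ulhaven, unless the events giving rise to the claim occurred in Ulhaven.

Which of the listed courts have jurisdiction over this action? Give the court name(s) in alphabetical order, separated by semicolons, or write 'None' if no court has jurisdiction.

the Superior Court of Ulhaven; the Ulhaven High Bench

The Ulhaven High Bench:
  (a) The amount in controversy is USD 2,000, within the $500,000 ceiling. Satisfied.
  (b) Odell & Co. resides in Ulhaven, which satisfies one of the alternatives. And the carve-out is inapplicable — the plaintiff resides in Yarbourne, not Ulhaven. Met.
  (c) Odell & Co. has its principal place of business in Ulhaven — that alternative is enough. Met.
  (d) The defendant resides in Ulhaven. Met.
  → Jurisdiction lies.
The Circuit Court of Zefrow:
  (a) No such written consent has been filed; no party resides in Zefrow — every alternative fails. Fails.
  (b) The claim is an employment claim. The exception is not triggered, since the operative events occurred in Norwick, not Ulhaven. Met.
  (c) The claim is an employment claim, not a property claim. Satisfied.
  (d) The plaintiff resides in Yarbourne, which is not Zefrow, so this disjunct is met. Met.
  → No jurisdiction.
The Superior Court of Ulhaven:
  (a) The claim is an employment claim, not a contract claim. Condition met.
  (b) The plaintiff resides in Yarbourne, which is not Ulhaven. Condition met.
  (c) Odell & Co. resides in Ulhaven, so this disjunct is met. Met.
  (d) Odell & Co. has its principal place of business in Ulhaven, so this disjunct is met. The carve-out does not apply: the plaintiff resides in Yarbourne, not Ulhaven. Condition met.
  (e) The defendant resides in Ulhaven. Condition met.
  → All conditions met; jurisdiction exists.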